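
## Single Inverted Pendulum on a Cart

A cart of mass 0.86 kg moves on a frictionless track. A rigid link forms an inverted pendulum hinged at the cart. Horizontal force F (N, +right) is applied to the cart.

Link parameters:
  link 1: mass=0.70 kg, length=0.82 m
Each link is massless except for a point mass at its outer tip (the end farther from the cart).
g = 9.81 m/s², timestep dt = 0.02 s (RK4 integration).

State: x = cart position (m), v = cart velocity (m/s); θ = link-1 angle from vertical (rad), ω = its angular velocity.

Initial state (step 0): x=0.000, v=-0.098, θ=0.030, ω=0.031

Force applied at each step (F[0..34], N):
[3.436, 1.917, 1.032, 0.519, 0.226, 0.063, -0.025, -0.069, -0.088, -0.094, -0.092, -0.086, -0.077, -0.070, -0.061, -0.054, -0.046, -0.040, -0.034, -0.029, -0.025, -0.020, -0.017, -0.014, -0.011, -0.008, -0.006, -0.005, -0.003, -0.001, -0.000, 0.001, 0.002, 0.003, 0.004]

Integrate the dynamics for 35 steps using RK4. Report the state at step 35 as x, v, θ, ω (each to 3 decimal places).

Answer: x=0.006, v=-0.005, θ=0.001, ω=-0.004

Derivation:
apply F[0]=+3.436 → step 1: x=-0.001, v=-0.023, θ=0.030, ω=-0.053
apply F[1]=+1.917 → step 2: x=-0.001, v=0.017, θ=0.028, ω=-0.095
apply F[2]=+1.032 → step 3: x=-0.001, v=0.037, θ=0.026, ω=-0.112
apply F[3]=+0.519 → step 4: x=0.000, v=0.045, θ=0.024, ω=-0.116
apply F[4]=+0.226 → step 5: x=0.001, v=0.046, θ=0.022, ω=-0.113
apply F[5]=+0.063 → step 6: x=0.002, v=0.044, θ=0.019, ω=-0.106
apply F[6]=-0.025 → step 7: x=0.003, v=0.041, θ=0.017, ω=-0.097
apply F[7]=-0.069 → step 8: x=0.004, v=0.037, θ=0.016, ω=-0.088
apply F[8]=-0.088 → step 9: x=0.004, v=0.032, θ=0.014, ω=-0.079
apply F[9]=-0.094 → step 10: x=0.005, v=0.028, θ=0.012, ω=-0.071
apply F[10]=-0.092 → step 11: x=0.005, v=0.024, θ=0.011, ω=-0.063
apply F[11]=-0.086 → step 12: x=0.006, v=0.020, θ=0.010, ω=-0.056
apply F[12]=-0.077 → step 13: x=0.006, v=0.017, θ=0.009, ω=-0.050
apply F[13]=-0.070 → step 14: x=0.006, v=0.014, θ=0.008, ω=-0.044
apply F[14]=-0.061 → step 15: x=0.007, v=0.011, θ=0.007, ω=-0.039
apply F[15]=-0.054 → step 16: x=0.007, v=0.009, θ=0.006, ω=-0.035
apply F[16]=-0.046 → step 17: x=0.007, v=0.007, θ=0.006, ω=-0.031
apply F[17]=-0.040 → step 18: x=0.007, v=0.005, θ=0.005, ω=-0.027
apply F[18]=-0.034 → step 19: x=0.007, v=0.004, θ=0.005, ω=-0.024
apply F[19]=-0.029 → step 20: x=0.007, v=0.002, θ=0.004, ω=-0.021
apply F[20]=-0.025 → step 21: x=0.007, v=0.001, θ=0.004, ω=-0.019
apply F[21]=-0.020 → step 22: x=0.007, v=0.000, θ=0.003, ω=-0.017
apply F[22]=-0.017 → step 23: x=0.007, v=-0.001, θ=0.003, ω=-0.015
apply F[23]=-0.014 → step 24: x=0.007, v=-0.002, θ=0.003, ω=-0.013
apply F[24]=-0.011 → step 25: x=0.007, v=-0.002, θ=0.003, ω=-0.012
apply F[25]=-0.008 → step 26: x=0.007, v=-0.003, θ=0.002, ω=-0.010
apply F[26]=-0.006 → step 27: x=0.007, v=-0.003, θ=0.002, ω=-0.009
apply F[27]=-0.005 → step 28: x=0.007, v=-0.004, θ=0.002, ω=-0.008
apply F[28]=-0.003 → step 29: x=0.007, v=-0.004, θ=0.002, ω=-0.007
apply F[29]=-0.001 → step 30: x=0.007, v=-0.004, θ=0.002, ω=-0.007
apply F[30]=-0.000 → step 31: x=0.007, v=-0.005, θ=0.002, ω=-0.006
apply F[31]=+0.001 → step 32: x=0.007, v=-0.005, θ=0.001, ω=-0.005
apply F[32]=+0.002 → step 33: x=0.007, v=-0.005, θ=0.001, ω=-0.005
apply F[33]=+0.003 → step 34: x=0.007, v=-0.005, θ=0.001, ω=-0.004
apply F[34]=+0.004 → step 35: x=0.006, v=-0.005, θ=0.001, ω=-0.004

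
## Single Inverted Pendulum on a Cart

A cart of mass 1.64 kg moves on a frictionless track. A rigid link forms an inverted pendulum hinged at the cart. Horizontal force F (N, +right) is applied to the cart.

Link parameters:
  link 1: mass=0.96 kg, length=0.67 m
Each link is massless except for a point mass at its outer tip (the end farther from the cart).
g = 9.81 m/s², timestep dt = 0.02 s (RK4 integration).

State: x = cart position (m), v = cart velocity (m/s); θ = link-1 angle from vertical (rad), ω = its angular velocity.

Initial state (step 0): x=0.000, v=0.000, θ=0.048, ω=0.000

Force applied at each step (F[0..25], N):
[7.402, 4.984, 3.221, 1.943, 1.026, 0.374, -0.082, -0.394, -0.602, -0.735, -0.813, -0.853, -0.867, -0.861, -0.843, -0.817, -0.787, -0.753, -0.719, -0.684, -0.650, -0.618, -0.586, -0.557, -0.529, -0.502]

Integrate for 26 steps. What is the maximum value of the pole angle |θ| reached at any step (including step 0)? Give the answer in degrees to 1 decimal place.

apply F[0]=+7.402 → step 1: x=0.001, v=0.085, θ=0.047, ω=-0.112
apply F[1]=+4.984 → step 2: x=0.003, v=0.140, θ=0.044, ω=-0.182
apply F[2]=+3.221 → step 3: x=0.006, v=0.175, θ=0.040, ω=-0.221
apply F[3]=+1.943 → step 4: x=0.010, v=0.194, θ=0.035, ω=-0.239
apply F[4]=+1.026 → step 5: x=0.014, v=0.203, θ=0.031, ω=-0.242
apply F[5]=+0.374 → step 6: x=0.018, v=0.204, θ=0.026, ω=-0.236
apply F[6]=-0.082 → step 7: x=0.022, v=0.200, θ=0.021, ω=-0.224
apply F[7]=-0.394 → step 8: x=0.026, v=0.193, θ=0.017, ω=-0.208
apply F[8]=-0.602 → step 9: x=0.030, v=0.184, θ=0.013, ω=-0.190
apply F[9]=-0.735 → step 10: x=0.033, v=0.174, θ=0.009, ω=-0.171
apply F[10]=-0.813 → step 11: x=0.037, v=0.163, θ=0.006, ω=-0.153
apply F[11]=-0.853 → step 12: x=0.040, v=0.152, θ=0.003, ω=-0.135
apply F[12]=-0.867 → step 13: x=0.043, v=0.142, θ=0.001, ω=-0.119
apply F[13]=-0.861 → step 14: x=0.046, v=0.131, θ=-0.002, ω=-0.103
apply F[14]=-0.843 → step 15: x=0.048, v=0.121, θ=-0.004, ω=-0.089
apply F[15]=-0.817 → step 16: x=0.050, v=0.112, θ=-0.005, ω=-0.076
apply F[16]=-0.787 → step 17: x=0.053, v=0.103, θ=-0.007, ω=-0.065
apply F[17]=-0.753 → step 18: x=0.054, v=0.095, θ=-0.008, ω=-0.054
apply F[18]=-0.719 → step 19: x=0.056, v=0.087, θ=-0.009, ω=-0.045
apply F[19]=-0.684 → step 20: x=0.058, v=0.079, θ=-0.010, ω=-0.037
apply F[20]=-0.650 → step 21: x=0.059, v=0.073, θ=-0.010, ω=-0.030
apply F[21]=-0.618 → step 22: x=0.061, v=0.066, θ=-0.011, ω=-0.023
apply F[22]=-0.586 → step 23: x=0.062, v=0.060, θ=-0.011, ω=-0.018
apply F[23]=-0.557 → step 24: x=0.063, v=0.055, θ=-0.011, ω=-0.013
apply F[24]=-0.529 → step 25: x=0.064, v=0.050, θ=-0.012, ω=-0.008
apply F[25]=-0.502 → step 26: x=0.065, v=0.045, θ=-0.012, ω=-0.005
Max |angle| over trajectory = 0.048 rad = 2.8°.

Answer: 2.8°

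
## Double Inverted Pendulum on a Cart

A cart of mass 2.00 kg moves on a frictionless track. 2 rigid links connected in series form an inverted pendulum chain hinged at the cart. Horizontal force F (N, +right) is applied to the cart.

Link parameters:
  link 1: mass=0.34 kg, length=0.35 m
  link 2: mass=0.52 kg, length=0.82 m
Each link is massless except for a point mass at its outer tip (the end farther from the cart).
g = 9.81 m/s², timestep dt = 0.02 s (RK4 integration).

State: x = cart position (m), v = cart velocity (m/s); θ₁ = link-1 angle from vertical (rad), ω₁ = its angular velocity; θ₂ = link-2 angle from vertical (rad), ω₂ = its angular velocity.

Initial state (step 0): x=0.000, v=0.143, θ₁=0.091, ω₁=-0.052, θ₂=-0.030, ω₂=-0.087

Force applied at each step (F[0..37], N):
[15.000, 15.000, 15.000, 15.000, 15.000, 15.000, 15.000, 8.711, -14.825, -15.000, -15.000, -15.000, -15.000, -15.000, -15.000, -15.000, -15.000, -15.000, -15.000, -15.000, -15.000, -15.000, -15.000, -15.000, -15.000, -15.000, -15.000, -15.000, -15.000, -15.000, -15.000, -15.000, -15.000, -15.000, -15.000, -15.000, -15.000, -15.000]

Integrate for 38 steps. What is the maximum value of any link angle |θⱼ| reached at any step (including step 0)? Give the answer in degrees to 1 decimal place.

Answer: 155.7°

Derivation:
apply F[0]=+15.000 → step 1: x=0.004, v=0.285, θ₁=0.087, ω₁=-0.300, θ₂=-0.032, ω₂=-0.163
apply F[1]=+15.000 → step 2: x=0.011, v=0.428, θ₁=0.079, ω₁=-0.557, θ₂=-0.036, ω₂=-0.236
apply F[2]=+15.000 → step 3: x=0.021, v=0.572, θ₁=0.065, ω₁=-0.831, θ₂=-0.042, ω₂=-0.304
apply F[3]=+15.000 → step 4: x=0.034, v=0.717, θ₁=0.046, ω₁=-1.130, θ₂=-0.049, ω₂=-0.364
apply F[4]=+15.000 → step 5: x=0.050, v=0.864, θ₁=0.020, ω₁=-1.463, θ₂=-0.056, ω₂=-0.413
apply F[5]=+15.000 → step 6: x=0.069, v=1.014, θ₁=-0.013, ω₁=-1.840, θ₂=-0.065, ω₂=-0.448
apply F[6]=+15.000 → step 7: x=0.091, v=1.166, θ₁=-0.054, ω₁=-2.268, θ₂=-0.074, ω₂=-0.466
apply F[7]=+8.711 → step 8: x=0.115, v=1.258, θ₁=-0.103, ω₁=-2.573, θ₂=-0.084, ω₂=-0.466
apply F[8]=-14.825 → step 9: x=0.139, v=1.119, θ₁=-0.151, ω₁=-2.278, θ₂=-0.093, ω₂=-0.446
apply F[9]=-15.000 → step 10: x=0.160, v=0.983, θ₁=-0.194, ω₁=-2.050, θ₂=-0.101, ω₂=-0.403
apply F[10]=-15.000 → step 11: x=0.178, v=0.850, θ₁=-0.233, ω₁=-1.887, θ₂=-0.109, ω₂=-0.340
apply F[11]=-15.000 → step 12: x=0.194, v=0.720, θ₁=-0.270, ω₁=-1.784, θ₂=-0.115, ω₂=-0.257
apply F[12]=-15.000 → step 13: x=0.207, v=0.594, θ₁=-0.305, ω₁=-1.738, θ₂=-0.119, ω₂=-0.156
apply F[13]=-15.000 → step 14: x=0.218, v=0.470, θ₁=-0.340, ω₁=-1.745, θ₂=-0.121, ω₂=-0.037
apply F[14]=-15.000 → step 15: x=0.226, v=0.349, θ₁=-0.375, ω₁=-1.804, θ₂=-0.120, ω₂=0.099
apply F[15]=-15.000 → step 16: x=0.231, v=0.229, θ₁=-0.412, ω₁=-1.910, θ₂=-0.117, ω₂=0.252
apply F[16]=-15.000 → step 17: x=0.235, v=0.110, θ₁=-0.452, ω₁=-2.060, θ₂=-0.110, ω₂=0.419
apply F[17]=-15.000 → step 18: x=0.236, v=-0.008, θ₁=-0.495, ω₁=-2.249, θ₂=-0.100, ω₂=0.598
apply F[18]=-15.000 → step 19: x=0.235, v=-0.127, θ₁=-0.542, ω₁=-2.469, θ₂=-0.086, ω₂=0.786
apply F[19]=-15.000 → step 20: x=0.231, v=-0.247, θ₁=-0.594, ω₁=-2.710, θ₂=-0.068, ω₂=0.977
apply F[20]=-15.000 → step 21: x=0.225, v=-0.368, θ₁=-0.651, ω₁=-2.962, θ₂=-0.047, ω₂=1.165
apply F[21]=-15.000 → step 22: x=0.216, v=-0.492, θ₁=-0.712, ω₁=-3.217, θ₂=-0.022, ω₂=1.345
apply F[22]=-15.000 → step 23: x=0.205, v=-0.618, θ₁=-0.779, ω₁=-3.468, θ₂=0.007, ω₂=1.512
apply F[23]=-15.000 → step 24: x=0.191, v=-0.748, θ₁=-0.851, ω₁=-3.713, θ₂=0.039, ω₂=1.663
apply F[24]=-15.000 → step 25: x=0.175, v=-0.880, θ₁=-0.928, ω₁=-3.951, θ₂=0.073, ω₂=1.796
apply F[25]=-15.000 → step 26: x=0.156, v=-1.015, θ₁=-1.009, ω₁=-4.187, θ₂=0.110, ω₂=1.908
apply F[26]=-15.000 → step 27: x=0.134, v=-1.153, θ₁=-1.095, ω₁=-4.426, θ₂=0.149, ω₂=1.998
apply F[27]=-15.000 → step 28: x=0.110, v=-1.295, θ₁=-1.186, ω₁=-4.679, θ₂=0.190, ω₂=2.065
apply F[28]=-15.000 → step 29: x=0.083, v=-1.439, θ₁=-1.283, ω₁=-4.957, θ₂=0.232, ω₂=2.106
apply F[29]=-15.000 → step 30: x=0.052, v=-1.588, θ₁=-1.385, ω₁=-5.275, θ₂=0.274, ω₂=2.116
apply F[30]=-15.000 → step 31: x=0.019, v=-1.742, θ₁=-1.494, ω₁=-5.656, θ₂=0.316, ω₂=2.088
apply F[31]=-15.000 → step 32: x=-0.017, v=-1.903, θ₁=-1.612, ω₁=-6.131, θ₂=0.357, ω₂=2.009
apply F[32]=-15.000 → step 33: x=-0.057, v=-2.077, θ₁=-1.740, ω₁=-6.744, θ₂=0.396, ω₂=1.860
apply F[33]=-15.000 → step 34: x=-0.101, v=-2.269, θ₁=-1.883, ω₁=-7.565, θ₂=0.431, ω₂=1.613
apply F[34]=-15.000 → step 35: x=-0.148, v=-2.493, θ₁=-2.045, ω₁=-8.691, θ₂=0.460, ω₂=1.231
apply F[35]=-15.000 → step 36: x=-0.201, v=-2.770, θ₁=-2.233, ω₁=-10.235, θ₂=0.479, ω₂=0.690
apply F[36]=-15.000 → step 37: x=-0.259, v=-3.122, θ₁=-2.457, ω₁=-12.162, θ₂=0.487, ω₂=0.076
apply F[37]=-15.000 → step 38: x=-0.326, v=-3.525, θ₁=-2.718, ω₁=-13.734, θ₂=0.485, ω₂=-0.140
Max |angle| over trajectory = 2.718 rad = 155.7°.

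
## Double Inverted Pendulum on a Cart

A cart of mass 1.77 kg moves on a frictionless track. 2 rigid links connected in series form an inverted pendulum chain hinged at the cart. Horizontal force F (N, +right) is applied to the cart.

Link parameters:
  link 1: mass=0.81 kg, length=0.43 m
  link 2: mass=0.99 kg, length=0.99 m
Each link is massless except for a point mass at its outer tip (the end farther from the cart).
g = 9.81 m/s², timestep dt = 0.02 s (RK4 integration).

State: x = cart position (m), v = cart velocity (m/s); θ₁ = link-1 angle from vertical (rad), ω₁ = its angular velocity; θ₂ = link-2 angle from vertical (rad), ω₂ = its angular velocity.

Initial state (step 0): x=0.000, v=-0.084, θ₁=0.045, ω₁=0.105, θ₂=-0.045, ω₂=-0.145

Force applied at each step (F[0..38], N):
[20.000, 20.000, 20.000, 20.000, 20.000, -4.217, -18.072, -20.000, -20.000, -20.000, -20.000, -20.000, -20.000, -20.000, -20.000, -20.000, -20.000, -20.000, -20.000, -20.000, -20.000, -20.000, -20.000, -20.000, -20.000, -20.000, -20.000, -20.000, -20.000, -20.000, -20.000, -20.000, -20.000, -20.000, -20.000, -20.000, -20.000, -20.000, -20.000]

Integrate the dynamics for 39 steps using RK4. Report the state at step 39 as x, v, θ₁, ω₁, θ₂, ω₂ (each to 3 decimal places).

apply F[0]=+20.000 → step 1: x=0.000, v=0.133, θ₁=0.043, ω₁=-0.326, θ₂=-0.048, ω₂=-0.187
apply F[1]=+20.000 → step 2: x=0.005, v=0.351, θ₁=0.032, ω₁=-0.766, θ₂=-0.052, ω₂=-0.226
apply F[2]=+20.000 → step 3: x=0.015, v=0.573, θ₁=0.012, ω₁=-1.229, θ₂=-0.057, ω₂=-0.259
apply F[3]=+20.000 → step 4: x=0.028, v=0.799, θ₁=-0.018, ω₁=-1.727, θ₂=-0.063, ω₂=-0.282
apply F[4]=+20.000 → step 5: x=0.047, v=1.030, θ₁=-0.057, ω₁=-2.269, θ₂=-0.069, ω₂=-0.292
apply F[5]=-4.217 → step 6: x=0.067, v=0.995, θ₁=-0.102, ω₁=-2.228, θ₂=-0.074, ω₂=-0.289
apply F[6]=-18.072 → step 7: x=0.085, v=0.814, θ₁=-0.143, ω₁=-1.888, θ₂=-0.080, ω₂=-0.271
apply F[7]=-20.000 → step 8: x=0.099, v=0.620, θ₁=-0.178, ω₁=-1.560, θ₂=-0.085, ω₂=-0.236
apply F[8]=-20.000 → step 9: x=0.110, v=0.434, θ₁=-0.206, ω₁=-1.285, θ₂=-0.089, ω₂=-0.187
apply F[9]=-20.000 → step 10: x=0.117, v=0.255, θ₁=-0.229, ω₁=-1.054, θ₂=-0.092, ω₂=-0.126
apply F[10]=-20.000 → step 11: x=0.120, v=0.082, θ₁=-0.249, ω₁=-0.860, θ₂=-0.094, ω₂=-0.055
apply F[11]=-20.000 → step 12: x=0.120, v=-0.087, θ₁=-0.264, ω₁=-0.695, θ₂=-0.095, ω₂=0.025
apply F[12]=-20.000 → step 13: x=0.116, v=-0.253, θ₁=-0.276, ω₁=-0.554, θ₂=-0.093, ω₂=0.112
apply F[13]=-20.000 → step 14: x=0.110, v=-0.416, θ₁=-0.286, ω₁=-0.433, θ₂=-0.090, ω₂=0.206
apply F[14]=-20.000 → step 15: x=0.100, v=-0.578, θ₁=-0.294, ω₁=-0.327, θ₂=-0.085, ω₂=0.306
apply F[15]=-20.000 → step 16: x=0.087, v=-0.738, θ₁=-0.299, ω₁=-0.234, θ₂=-0.078, ω₂=0.412
apply F[16]=-20.000 → step 17: x=0.070, v=-0.898, θ₁=-0.303, ω₁=-0.150, θ₂=-0.068, ω₂=0.523
apply F[17]=-20.000 → step 18: x=0.051, v=-1.058, θ₁=-0.306, ω₁=-0.072, θ₂=-0.057, ω₂=0.639
apply F[18]=-20.000 → step 19: x=0.028, v=-1.219, θ₁=-0.306, ω₁=0.001, θ₂=-0.043, ω₂=0.760
apply F[19]=-20.000 → step 20: x=0.002, v=-1.381, θ₁=-0.305, ω₁=0.072, θ₂=-0.026, ω₂=0.887
apply F[20]=-20.000 → step 21: x=-0.027, v=-1.544, θ₁=-0.303, ω₁=0.144, θ₂=-0.007, ω₂=1.018
apply F[21]=-20.000 → step 22: x=-0.060, v=-1.709, θ₁=-0.300, ω₁=0.220, θ₂=0.014, ω₂=1.154
apply F[22]=-20.000 → step 23: x=-0.096, v=-1.876, θ₁=-0.294, ω₁=0.303, θ₂=0.039, ω₂=1.294
apply F[23]=-20.000 → step 24: x=-0.135, v=-2.047, θ₁=-0.287, ω₁=0.396, θ₂=0.066, ω₂=1.438
apply F[24]=-20.000 → step 25: x=-0.178, v=-2.221, θ₁=-0.279, ω₁=0.504, θ₂=0.096, ω₂=1.584
apply F[25]=-20.000 → step 26: x=-0.224, v=-2.398, θ₁=-0.267, ω₁=0.631, θ₂=0.130, ω₂=1.733
apply F[26]=-20.000 → step 27: x=-0.273, v=-2.580, θ₁=-0.253, ω₁=0.783, θ₂=0.166, ω₂=1.882
apply F[27]=-20.000 → step 28: x=-0.327, v=-2.767, θ₁=-0.236, ω₁=0.965, θ₂=0.205, ω₂=2.029
apply F[28]=-20.000 → step 29: x=-0.384, v=-2.960, θ₁=-0.214, ω₁=1.184, θ₂=0.247, ω₂=2.173
apply F[29]=-20.000 → step 30: x=-0.445, v=-3.159, θ₁=-0.188, ω₁=1.449, θ₂=0.292, ω₂=2.310
apply F[30]=-20.000 → step 31: x=-0.511, v=-3.364, θ₁=-0.156, ω₁=1.766, θ₂=0.339, ω₂=2.436
apply F[31]=-20.000 → step 32: x=-0.580, v=-3.575, θ₁=-0.117, ω₁=2.144, θ₂=0.389, ω₂=2.546
apply F[32]=-20.000 → step 33: x=-0.654, v=-3.794, θ₁=-0.070, ω₁=2.592, θ₂=0.441, ω₂=2.634
apply F[33]=-20.000 → step 34: x=-0.732, v=-4.017, θ₁=-0.013, ω₁=3.117, θ₂=0.494, ω₂=2.692
apply F[34]=-20.000 → step 35: x=-0.814, v=-4.243, θ₁=0.055, ω₁=3.721, θ₂=0.548, ω₂=2.710
apply F[35]=-20.000 → step 36: x=-0.901, v=-4.466, θ₁=0.137, ω₁=4.400, θ₂=0.602, ω₂=2.679
apply F[36]=-20.000 → step 37: x=-0.993, v=-4.675, θ₁=0.232, ω₁=5.135, θ₂=0.655, ω₂=2.593
apply F[37]=-20.000 → step 38: x=-1.088, v=-4.855, θ₁=0.342, ω₁=5.886, θ₂=0.706, ω₂=2.456
apply F[38]=-20.000 → step 39: x=-1.187, v=-4.986, θ₁=0.467, ω₁=6.594, θ₂=0.753, ω₂=2.288

Answer: x=-1.187, v=-4.986, θ₁=0.467, ω₁=6.594, θ₂=0.753, ω₂=2.288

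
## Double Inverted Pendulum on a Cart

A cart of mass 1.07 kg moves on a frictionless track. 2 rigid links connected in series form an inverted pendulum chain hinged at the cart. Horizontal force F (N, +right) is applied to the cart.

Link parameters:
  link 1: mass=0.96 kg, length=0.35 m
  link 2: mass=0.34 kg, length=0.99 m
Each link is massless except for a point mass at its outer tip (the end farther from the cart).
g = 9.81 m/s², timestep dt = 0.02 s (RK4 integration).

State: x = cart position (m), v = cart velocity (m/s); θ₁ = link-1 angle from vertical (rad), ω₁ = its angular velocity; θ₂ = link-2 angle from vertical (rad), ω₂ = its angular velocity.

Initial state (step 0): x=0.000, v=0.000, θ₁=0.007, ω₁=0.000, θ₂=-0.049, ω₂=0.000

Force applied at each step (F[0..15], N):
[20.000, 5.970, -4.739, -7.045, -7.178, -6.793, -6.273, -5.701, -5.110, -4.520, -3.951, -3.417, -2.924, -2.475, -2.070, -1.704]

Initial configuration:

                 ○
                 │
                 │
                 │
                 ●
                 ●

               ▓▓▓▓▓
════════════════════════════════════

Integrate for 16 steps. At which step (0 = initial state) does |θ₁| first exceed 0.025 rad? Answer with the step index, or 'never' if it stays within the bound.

Answer: 2

Derivation:
apply F[0]=+20.000 → step 1: x=0.004, v=0.373, θ₁=-0.004, ω₁=-1.053, θ₂=-0.049, ω₂=-0.014
apply F[1]=+5.970 → step 2: x=0.012, v=0.488, θ₁=-0.028, ω₁=-1.384, θ₂=-0.050, ω₂=-0.023
apply F[2]=-4.739 → step 3: x=0.021, v=0.409, θ₁=-0.053, ω₁=-1.179, θ₂=-0.050, ω₂=-0.025
apply F[3]=-7.045 → step 4: x=0.028, v=0.292, θ₁=-0.074, ω₁=-0.886, θ₂=-0.050, ω₂=-0.021
apply F[4]=-7.178 → step 5: x=0.033, v=0.178, θ₁=-0.089, ω₁=-0.613, θ₂=-0.051, ω₂=-0.013
apply F[5]=-6.793 → step 6: x=0.036, v=0.074, θ₁=-0.099, ω₁=-0.379, θ₂=-0.051, ω₂=-0.001
apply F[6]=-6.273 → step 7: x=0.036, v=-0.018, θ₁=-0.104, ω₁=-0.185, θ₂=-0.051, ω₂=0.014
apply F[7]=-5.701 → step 8: x=0.035, v=-0.098, θ₁=-0.107, ω₁=-0.027, θ₂=-0.050, ω₂=0.029
apply F[8]=-5.110 → step 9: x=0.032, v=-0.168, θ₁=-0.106, ω₁=0.099, θ₂=-0.050, ω₂=0.045
apply F[9]=-4.520 → step 10: x=0.028, v=-0.227, θ₁=-0.103, ω₁=0.197, θ₂=-0.049, ω₂=0.060
apply F[10]=-3.951 → step 11: x=0.023, v=-0.276, θ₁=-0.098, ω₁=0.271, θ₂=-0.047, ω₂=0.074
apply F[11]=-3.417 → step 12: x=0.017, v=-0.317, θ₁=-0.092, ω₁=0.324, θ₂=-0.046, ω₂=0.087
apply F[12]=-2.924 → step 13: x=0.011, v=-0.350, θ₁=-0.085, ω₁=0.360, θ₂=-0.044, ω₂=0.099
apply F[13]=-2.475 → step 14: x=0.003, v=-0.377, θ₁=-0.078, ω₁=0.383, θ₂=-0.042, ω₂=0.110
apply F[14]=-2.070 → step 15: x=-0.004, v=-0.398, θ₁=-0.070, ω₁=0.394, θ₂=-0.039, ω₂=0.119
apply F[15]=-1.704 → step 16: x=-0.012, v=-0.414, θ₁=-0.062, ω₁=0.398, θ₂=-0.037, ω₂=0.126
|θ₁| = 0.028 > 0.025 first at step 2.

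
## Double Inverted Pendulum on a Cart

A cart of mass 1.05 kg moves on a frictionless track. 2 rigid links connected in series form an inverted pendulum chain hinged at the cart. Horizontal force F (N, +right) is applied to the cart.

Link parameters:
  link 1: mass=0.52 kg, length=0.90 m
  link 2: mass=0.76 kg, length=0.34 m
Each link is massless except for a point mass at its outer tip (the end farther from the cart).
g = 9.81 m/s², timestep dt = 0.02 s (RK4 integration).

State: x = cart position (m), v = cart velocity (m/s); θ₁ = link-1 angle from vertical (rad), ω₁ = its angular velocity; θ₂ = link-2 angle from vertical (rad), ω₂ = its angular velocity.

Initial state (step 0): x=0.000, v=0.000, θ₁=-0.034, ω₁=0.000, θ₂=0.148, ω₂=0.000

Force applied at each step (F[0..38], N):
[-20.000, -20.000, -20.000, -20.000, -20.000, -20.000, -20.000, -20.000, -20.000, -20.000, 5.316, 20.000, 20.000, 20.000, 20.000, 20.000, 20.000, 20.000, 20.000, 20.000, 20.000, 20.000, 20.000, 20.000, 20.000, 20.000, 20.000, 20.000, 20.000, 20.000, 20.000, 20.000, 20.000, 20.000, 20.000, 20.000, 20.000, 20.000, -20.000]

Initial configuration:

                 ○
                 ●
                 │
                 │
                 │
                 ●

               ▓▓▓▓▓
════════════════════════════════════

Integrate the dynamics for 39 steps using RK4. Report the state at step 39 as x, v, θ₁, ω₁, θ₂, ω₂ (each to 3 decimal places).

Answer: x=0.314, v=7.266, θ₁=3.601, ω₁=11.910, θ₂=1.279, ω₂=25.233

Derivation:
apply F[0]=-20.000 → step 1: x=-0.004, v=-0.373, θ₁=-0.031, ω₁=0.350, θ₂=0.151, ω₂=0.259
apply F[1]=-20.000 → step 2: x=-0.015, v=-0.748, θ₁=-0.020, ω₁=0.706, θ₂=0.158, ω₂=0.507
apply F[2]=-20.000 → step 3: x=-0.034, v=-1.126, θ₁=-0.002, ω₁=1.075, θ₂=0.171, ω₂=0.730
apply F[3]=-20.000 → step 4: x=-0.060, v=-1.509, θ₁=0.023, ω₁=1.461, θ₂=0.187, ω₂=0.918
apply F[4]=-20.000 → step 5: x=-0.094, v=-1.896, θ₁=0.056, ω₁=1.869, θ₂=0.207, ω₂=1.058
apply F[5]=-20.000 → step 6: x=-0.136, v=-2.284, θ₁=0.098, ω₁=2.298, θ₂=0.229, ω₂=1.140
apply F[6]=-20.000 → step 7: x=-0.185, v=-2.669, θ₁=0.148, ω₁=2.744, θ₂=0.252, ω₂=1.165
apply F[7]=-20.000 → step 8: x=-0.243, v=-3.041, θ₁=0.208, ω₁=3.196, θ₂=0.275, ω₂=1.143
apply F[8]=-20.000 → step 9: x=-0.307, v=-3.390, θ₁=0.276, ω₁=3.632, θ₂=0.298, ω₂=1.110
apply F[9]=-20.000 → step 10: x=-0.378, v=-3.703, θ₁=0.353, ω₁=4.028, θ₂=0.320, ω₂=1.118
apply F[10]=+5.316 → step 11: x=-0.451, v=-3.573, θ₁=0.433, ω₁=3.972, θ₂=0.343, ω₂=1.145
apply F[11]=+20.000 → step 12: x=-0.519, v=-3.226, θ₁=0.510, ω₁=3.737, θ₂=0.365, ω₂=1.093
apply F[12]=+20.000 → step 13: x=-0.580, v=-2.901, θ₁=0.583, ω₁=3.566, θ₂=0.386, ω₂=0.984
apply F[13]=+20.000 → step 14: x=-0.635, v=-2.594, θ₁=0.653, ω₁=3.451, θ₂=0.404, ω₂=0.815
apply F[14]=+20.000 → step 15: x=-0.684, v=-2.301, θ₁=0.721, ω₁=3.385, θ₂=0.418, ω₂=0.591
apply F[15]=+20.000 → step 16: x=-0.727, v=-2.016, θ₁=0.789, ω₁=3.361, θ₂=0.428, ω₂=0.320
apply F[16]=+20.000 → step 17: x=-0.764, v=-1.735, θ₁=0.856, ω₁=3.372, θ₂=0.431, ω₂=0.011
apply F[17]=+20.000 → step 18: x=-0.796, v=-1.454, θ₁=0.924, ω₁=3.412, θ₂=0.428, ω₂=-0.326
apply F[18]=+20.000 → step 19: x=-0.823, v=-1.168, θ₁=0.992, ω₁=3.475, θ₂=0.418, ω₂=-0.679
apply F[19]=+20.000 → step 20: x=-0.843, v=-0.876, θ₁=1.063, ω₁=3.557, θ₂=0.401, ω₂=-1.035
apply F[20]=+20.000 → step 21: x=-0.857, v=-0.575, θ₁=1.135, ω₁=3.654, θ₂=0.376, ω₂=-1.381
apply F[21]=+20.000 → step 22: x=-0.866, v=-0.263, θ₁=1.209, ω₁=3.763, θ₂=0.345, ω₂=-1.705
apply F[22]=+20.000 → step 23: x=-0.868, v=0.059, θ₁=1.285, ω₁=3.882, θ₂=0.308, ω₂=-1.995
apply F[23]=+20.000 → step 24: x=-0.863, v=0.394, θ₁=1.364, ω₁=4.014, θ₂=0.266, ω₂=-2.241
apply F[24]=+20.000 → step 25: x=-0.852, v=0.740, θ₁=1.446, ω₁=4.160, θ₂=0.219, ω₂=-2.433
apply F[25]=+20.000 → step 26: x=-0.834, v=1.098, θ₁=1.531, ω₁=4.326, θ₂=0.169, ω₂=-2.560
apply F[26]=+20.000 → step 27: x=-0.808, v=1.471, θ₁=1.619, ω₁=4.517, θ₂=0.117, ω₂=-2.609
apply F[27]=+20.000 → step 28: x=-0.775, v=1.860, θ₁=1.712, ω₁=4.745, θ₂=0.065, ω₂=-2.560
apply F[28]=+20.000 → step 29: x=-0.734, v=2.271, θ₁=1.809, ω₁=5.024, θ₂=0.016, ω₂=-2.385
apply F[29]=+20.000 → step 30: x=-0.684, v=2.709, θ₁=1.913, ω₁=5.374, θ₂=-0.029, ω₂=-2.042
apply F[30]=+20.000 → step 31: x=-0.625, v=3.189, θ₁=2.025, ω₁=5.824, θ₂=-0.064, ω₂=-1.471
apply F[31]=+20.000 → step 32: x=-0.556, v=3.727, θ₁=2.147, ω₁=6.416, θ₂=-0.086, ω₂=-0.581
apply F[32]=+20.000 → step 33: x=-0.475, v=4.351, θ₁=2.283, ω₁=7.208, θ₂=-0.085, ω₂=0.760
apply F[33]=+20.000 → step 34: x=-0.381, v=5.091, θ₁=2.437, ω₁=8.273, θ₂=-0.051, ω₂=2.739
apply F[34]=+20.000 → step 35: x=-0.271, v=5.967, θ₁=2.616, ω₁=9.686, θ₂=0.031, ω₂=5.637
apply F[35]=+20.000 → step 36: x=-0.142, v=6.918, θ₁=2.827, ω₁=11.419, θ₂=0.183, ω₂=9.822
apply F[36]=+20.000 → step 37: x=0.005, v=7.679, θ₁=3.073, ω₁=13.062, θ₂=0.434, ω₂=15.474
apply F[37]=+20.000 → step 38: x=0.162, v=7.941, θ₁=3.343, ω₁=13.699, θ₂=0.806, ω₂=21.609
apply F[38]=-20.000 → step 39: x=0.314, v=7.266, θ₁=3.601, ω₁=11.910, θ₂=1.279, ω₂=25.233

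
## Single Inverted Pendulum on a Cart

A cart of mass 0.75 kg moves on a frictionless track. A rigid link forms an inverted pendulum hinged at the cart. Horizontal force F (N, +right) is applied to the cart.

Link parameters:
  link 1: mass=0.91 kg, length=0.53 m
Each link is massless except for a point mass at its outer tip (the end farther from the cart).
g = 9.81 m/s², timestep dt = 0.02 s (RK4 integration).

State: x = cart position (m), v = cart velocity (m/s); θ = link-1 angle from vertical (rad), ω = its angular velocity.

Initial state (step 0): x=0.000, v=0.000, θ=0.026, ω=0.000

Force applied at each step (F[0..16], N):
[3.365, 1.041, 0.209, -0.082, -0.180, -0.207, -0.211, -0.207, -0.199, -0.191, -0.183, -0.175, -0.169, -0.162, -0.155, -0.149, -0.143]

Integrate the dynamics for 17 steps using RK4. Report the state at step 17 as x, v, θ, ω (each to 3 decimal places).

Answer: x=0.023, v=0.032, θ=-0.004, ω=-0.018

Derivation:
apply F[0]=+3.365 → step 1: x=0.001, v=0.084, θ=0.025, ω=-0.148
apply F[1]=+1.041 → step 2: x=0.003, v=0.106, θ=0.021, ω=-0.182
apply F[2]=+0.209 → step 3: x=0.005, v=0.107, θ=0.018, ω=-0.176
apply F[3]=-0.082 → step 4: x=0.007, v=0.101, θ=0.014, ω=-0.159
apply F[4]=-0.180 → step 5: x=0.009, v=0.093, θ=0.011, ω=-0.140
apply F[5]=-0.207 → step 6: x=0.011, v=0.085, θ=0.009, ω=-0.121
apply F[6]=-0.211 → step 7: x=0.012, v=0.078, θ=0.006, ω=-0.104
apply F[7]=-0.207 → step 8: x=0.014, v=0.071, θ=0.005, ω=-0.089
apply F[8]=-0.199 → step 9: x=0.015, v=0.065, θ=0.003, ω=-0.076
apply F[9]=-0.191 → step 10: x=0.016, v=0.059, θ=0.001, ω=-0.065
apply F[10]=-0.183 → step 11: x=0.017, v=0.054, θ=0.000, ω=-0.055
apply F[11]=-0.175 → step 12: x=0.019, v=0.049, θ=-0.001, ω=-0.047
apply F[12]=-0.169 → step 13: x=0.019, v=0.045, θ=-0.002, ω=-0.039
apply F[13]=-0.162 → step 14: x=0.020, v=0.041, θ=-0.002, ω=-0.033
apply F[14]=-0.155 → step 15: x=0.021, v=0.038, θ=-0.003, ω=-0.027
apply F[15]=-0.149 → step 16: x=0.022, v=0.035, θ=-0.003, ω=-0.022
apply F[16]=-0.143 → step 17: x=0.023, v=0.032, θ=-0.004, ω=-0.018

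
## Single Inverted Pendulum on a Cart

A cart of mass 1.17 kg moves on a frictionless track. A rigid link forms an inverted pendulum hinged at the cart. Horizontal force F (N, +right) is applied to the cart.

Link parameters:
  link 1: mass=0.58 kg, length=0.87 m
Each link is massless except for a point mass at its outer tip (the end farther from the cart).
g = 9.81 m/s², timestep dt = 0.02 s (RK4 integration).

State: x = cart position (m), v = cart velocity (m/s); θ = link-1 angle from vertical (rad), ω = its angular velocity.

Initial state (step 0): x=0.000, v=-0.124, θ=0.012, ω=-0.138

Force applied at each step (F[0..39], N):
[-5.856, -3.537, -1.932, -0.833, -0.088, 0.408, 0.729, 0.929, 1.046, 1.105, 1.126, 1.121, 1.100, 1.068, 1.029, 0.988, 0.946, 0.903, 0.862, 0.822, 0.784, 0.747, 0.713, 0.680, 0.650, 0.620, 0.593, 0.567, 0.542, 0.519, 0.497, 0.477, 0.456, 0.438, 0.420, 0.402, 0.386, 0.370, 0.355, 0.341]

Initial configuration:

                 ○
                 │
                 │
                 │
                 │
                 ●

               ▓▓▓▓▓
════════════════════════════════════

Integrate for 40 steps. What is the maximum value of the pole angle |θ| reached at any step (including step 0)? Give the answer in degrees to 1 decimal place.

apply F[0]=-5.856 → step 1: x=-0.003, v=-0.225, θ=0.010, ω=-0.019
apply F[1]=-3.537 → step 2: x=-0.009, v=-0.287, θ=0.011, ω=0.054
apply F[2]=-1.932 → step 3: x=-0.015, v=-0.321, θ=0.012, ω=0.096
apply F[3]=-0.833 → step 4: x=-0.021, v=-0.336, θ=0.014, ω=0.116
apply F[4]=-0.088 → step 5: x=-0.028, v=-0.339, θ=0.017, ω=0.123
apply F[5]=+0.408 → step 6: x=-0.035, v=-0.334, θ=0.019, ω=0.121
apply F[6]=+0.729 → step 7: x=-0.041, v=-0.324, θ=0.022, ω=0.114
apply F[7]=+0.929 → step 8: x=-0.048, v=-0.310, θ=0.024, ω=0.103
apply F[8]=+1.046 → step 9: x=-0.054, v=-0.294, θ=0.026, ω=0.091
apply F[9]=+1.105 → step 10: x=-0.059, v=-0.278, θ=0.027, ω=0.079
apply F[10]=+1.126 → step 11: x=-0.065, v=-0.262, θ=0.029, ω=0.066
apply F[11]=+1.121 → step 12: x=-0.070, v=-0.245, θ=0.030, ω=0.054
apply F[12]=+1.100 → step 13: x=-0.075, v=-0.230, θ=0.031, ω=0.043
apply F[13]=+1.068 → step 14: x=-0.079, v=-0.214, θ=0.032, ω=0.032
apply F[14]=+1.029 → step 15: x=-0.083, v=-0.200, θ=0.032, ω=0.023
apply F[15]=+0.988 → step 16: x=-0.087, v=-0.186, θ=0.033, ω=0.014
apply F[16]=+0.946 → step 17: x=-0.091, v=-0.173, θ=0.033, ω=0.007
apply F[17]=+0.903 → step 18: x=-0.094, v=-0.161, θ=0.033, ω=0.000
apply F[18]=+0.862 → step 19: x=-0.097, v=-0.149, θ=0.033, ω=-0.006
apply F[19]=+0.822 → step 20: x=-0.100, v=-0.139, θ=0.033, ω=-0.011
apply F[20]=+0.784 → step 21: x=-0.103, v=-0.128, θ=0.032, ω=-0.015
apply F[21]=+0.747 → step 22: x=-0.105, v=-0.119, θ=0.032, ω=-0.019
apply F[22]=+0.713 → step 23: x=-0.107, v=-0.110, θ=0.032, ω=-0.022
apply F[23]=+0.680 → step 24: x=-0.110, v=-0.101, θ=0.031, ω=-0.025
apply F[24]=+0.650 → step 25: x=-0.111, v=-0.093, θ=0.031, ω=-0.027
apply F[25]=+0.620 → step 26: x=-0.113, v=-0.085, θ=0.030, ω=-0.029
apply F[26]=+0.593 → step 27: x=-0.115, v=-0.078, θ=0.030, ω=-0.031
apply F[27]=+0.567 → step 28: x=-0.116, v=-0.071, θ=0.029, ω=-0.032
apply F[28]=+0.542 → step 29: x=-0.118, v=-0.065, θ=0.028, ω=-0.033
apply F[29]=+0.519 → step 30: x=-0.119, v=-0.059, θ=0.028, ω=-0.034
apply F[30]=+0.497 → step 31: x=-0.120, v=-0.053, θ=0.027, ω=-0.034
apply F[31]=+0.477 → step 32: x=-0.121, v=-0.047, θ=0.026, ω=-0.035
apply F[32]=+0.456 → step 33: x=-0.122, v=-0.042, θ=0.026, ω=-0.035
apply F[33]=+0.438 → step 34: x=-0.123, v=-0.037, θ=0.025, ω=-0.035
apply F[34]=+0.420 → step 35: x=-0.123, v=-0.032, θ=0.024, ω=-0.035
apply F[35]=+0.402 → step 36: x=-0.124, v=-0.028, θ=0.023, ω=-0.035
apply F[36]=+0.386 → step 37: x=-0.125, v=-0.023, θ=0.023, ω=-0.035
apply F[37]=+0.370 → step 38: x=-0.125, v=-0.019, θ=0.022, ω=-0.034
apply F[38]=+0.355 → step 39: x=-0.125, v=-0.015, θ=0.021, ω=-0.034
apply F[39]=+0.341 → step 40: x=-0.126, v=-0.011, θ=0.021, ω=-0.033
Max |angle| over trajectory = 0.033 rad = 1.9°.

Answer: 1.9°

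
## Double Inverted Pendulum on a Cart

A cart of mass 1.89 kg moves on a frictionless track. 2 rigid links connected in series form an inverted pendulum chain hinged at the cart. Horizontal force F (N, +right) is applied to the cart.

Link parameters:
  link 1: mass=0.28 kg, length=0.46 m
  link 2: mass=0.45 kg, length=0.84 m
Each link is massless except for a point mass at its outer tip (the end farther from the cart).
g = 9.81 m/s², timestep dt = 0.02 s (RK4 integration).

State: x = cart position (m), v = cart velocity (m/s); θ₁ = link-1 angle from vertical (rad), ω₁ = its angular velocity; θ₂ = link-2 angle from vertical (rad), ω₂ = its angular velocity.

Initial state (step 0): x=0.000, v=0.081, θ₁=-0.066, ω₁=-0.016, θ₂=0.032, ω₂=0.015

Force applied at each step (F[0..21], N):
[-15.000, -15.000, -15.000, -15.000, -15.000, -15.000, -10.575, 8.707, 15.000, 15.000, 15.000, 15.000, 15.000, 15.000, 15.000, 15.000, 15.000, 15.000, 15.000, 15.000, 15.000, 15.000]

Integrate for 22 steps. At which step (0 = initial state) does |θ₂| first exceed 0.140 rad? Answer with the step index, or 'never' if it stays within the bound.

Answer: never

Derivation:
apply F[0]=-15.000 → step 1: x=0.000, v=-0.073, θ₁=-0.064, ω₁=0.221, θ₂=0.033, ω₂=0.076
apply F[1]=-15.000 → step 2: x=-0.003, v=-0.227, θ₁=-0.057, ω₁=0.463, θ₂=0.035, ω₂=0.135
apply F[2]=-15.000 → step 3: x=-0.009, v=-0.381, θ₁=-0.045, ω₁=0.716, θ₂=0.038, ω₂=0.190
apply F[3]=-15.000 → step 4: x=-0.018, v=-0.537, θ₁=-0.028, ω₁=0.987, θ₂=0.043, ω₂=0.236
apply F[4]=-15.000 → step 5: x=-0.030, v=-0.695, θ₁=-0.006, ω₁=1.281, θ₂=0.048, ω₂=0.272
apply F[5]=-15.000 → step 6: x=-0.046, v=-0.854, θ₁=0.023, ω₁=1.605, θ₂=0.053, ω₂=0.295
apply F[6]=-10.575 → step 7: x=-0.064, v=-0.968, θ₁=0.058, ω₁=1.861, θ₂=0.059, ω₂=0.303
apply F[7]=+8.707 → step 8: x=-0.083, v=-0.881, θ₁=0.093, ω₁=1.713, θ₂=0.065, ω₂=0.296
apply F[8]=+15.000 → step 9: x=-0.099, v=-0.731, θ₁=0.125, ω₁=1.460, θ₂=0.071, ω₂=0.272
apply F[9]=+15.000 → step 10: x=-0.112, v=-0.582, θ₁=0.152, ω₁=1.245, θ₂=0.076, ω₂=0.233
apply F[10]=+15.000 → step 11: x=-0.122, v=-0.436, θ₁=0.175, ω₁=1.061, θ₂=0.080, ω₂=0.179
apply F[11]=+15.000 → step 12: x=-0.129, v=-0.292, θ₁=0.195, ω₁=0.906, θ₂=0.083, ω₂=0.113
apply F[12]=+15.000 → step 13: x=-0.134, v=-0.150, θ₁=0.211, ω₁=0.775, θ₂=0.085, ω₂=0.036
apply F[13]=+15.000 → step 14: x=-0.135, v=-0.009, θ₁=0.226, ω₁=0.666, θ₂=0.085, ω₂=-0.052
apply F[14]=+15.000 → step 15: x=-0.134, v=0.131, θ₁=0.238, ω₁=0.576, θ₂=0.083, ω₂=-0.149
apply F[15]=+15.000 → step 16: x=-0.130, v=0.270, θ₁=0.249, ω₁=0.504, θ₂=0.079, ω₂=-0.256
apply F[16]=+15.000 → step 17: x=-0.123, v=0.408, θ₁=0.258, ω₁=0.449, θ₂=0.072, ω₂=-0.372
apply F[17]=+15.000 → step 18: x=-0.114, v=0.546, θ₁=0.267, ω₁=0.408, θ₂=0.064, ω₂=-0.497
apply F[18]=+15.000 → step 19: x=-0.102, v=0.683, θ₁=0.275, ω₁=0.381, θ₂=0.052, ω₂=-0.632
apply F[19]=+15.000 → step 20: x=-0.087, v=0.821, θ₁=0.282, ω₁=0.369, θ₂=0.038, ω₂=-0.778
apply F[20]=+15.000 → step 21: x=-0.069, v=0.958, θ₁=0.290, ω₁=0.368, θ₂=0.021, ω₂=-0.933
apply F[21]=+15.000 → step 22: x=-0.048, v=1.095, θ₁=0.297, ω₁=0.378, θ₂=0.001, ω₂=-1.099
max |θ₂| = 0.085 ≤ 0.140 over all 23 states.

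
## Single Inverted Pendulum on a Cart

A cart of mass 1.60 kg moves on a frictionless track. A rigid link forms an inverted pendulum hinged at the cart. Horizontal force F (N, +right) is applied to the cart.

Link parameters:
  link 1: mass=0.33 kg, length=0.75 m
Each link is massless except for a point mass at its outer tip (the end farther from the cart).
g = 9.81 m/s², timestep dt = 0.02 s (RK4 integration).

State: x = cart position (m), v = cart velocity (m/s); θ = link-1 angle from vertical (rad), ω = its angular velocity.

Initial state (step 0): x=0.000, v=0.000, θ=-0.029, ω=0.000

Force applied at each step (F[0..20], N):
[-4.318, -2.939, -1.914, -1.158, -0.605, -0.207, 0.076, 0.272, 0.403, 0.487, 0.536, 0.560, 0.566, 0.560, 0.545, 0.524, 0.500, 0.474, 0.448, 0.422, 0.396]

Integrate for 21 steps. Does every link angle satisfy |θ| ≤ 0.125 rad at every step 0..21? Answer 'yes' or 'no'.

apply F[0]=-4.318 → step 1: x=-0.001, v=-0.053, θ=-0.028, ω=0.063
apply F[1]=-2.939 → step 2: x=-0.002, v=-0.088, θ=-0.027, ω=0.103
apply F[2]=-1.914 → step 3: x=-0.004, v=-0.111, θ=-0.024, ω=0.127
apply F[3]=-1.158 → step 4: x=-0.006, v=-0.125, θ=-0.022, ω=0.139
apply F[4]=-0.605 → step 5: x=-0.009, v=-0.132, θ=-0.019, ω=0.143
apply F[5]=-0.207 → step 6: x=-0.012, v=-0.133, θ=-0.016, ω=0.140
apply F[6]=+0.076 → step 7: x=-0.014, v=-0.132, θ=-0.013, ω=0.135
apply F[7]=+0.272 → step 8: x=-0.017, v=-0.128, θ=-0.011, ω=0.126
apply F[8]=+0.403 → step 9: x=-0.019, v=-0.123, θ=-0.008, ω=0.117
apply F[9]=+0.487 → step 10: x=-0.022, v=-0.116, θ=-0.006, ω=0.106
apply F[10]=+0.536 → step 11: x=-0.024, v=-0.109, θ=-0.004, ω=0.096
apply F[11]=+0.560 → step 12: x=-0.026, v=-0.102, θ=-0.002, ω=0.085
apply F[12]=+0.566 → step 13: x=-0.028, v=-0.095, θ=-0.001, ω=0.075
apply F[13]=+0.560 → step 14: x=-0.030, v=-0.088, θ=0.001, ω=0.066
apply F[14]=+0.545 → step 15: x=-0.032, v=-0.081, θ=0.002, ω=0.057
apply F[15]=+0.524 → step 16: x=-0.033, v=-0.075, θ=0.003, ω=0.049
apply F[16]=+0.500 → step 17: x=-0.035, v=-0.069, θ=0.004, ω=0.042
apply F[17]=+0.474 → step 18: x=-0.036, v=-0.063, θ=0.005, ω=0.036
apply F[18]=+0.448 → step 19: x=-0.037, v=-0.058, θ=0.005, ω=0.030
apply F[19]=+0.422 → step 20: x=-0.038, v=-0.053, θ=0.006, ω=0.025
apply F[20]=+0.396 → step 21: x=-0.039, v=-0.048, θ=0.006, ω=0.020
Max |angle| over trajectory = 0.029 rad; bound = 0.125 → within bound.

Answer: yes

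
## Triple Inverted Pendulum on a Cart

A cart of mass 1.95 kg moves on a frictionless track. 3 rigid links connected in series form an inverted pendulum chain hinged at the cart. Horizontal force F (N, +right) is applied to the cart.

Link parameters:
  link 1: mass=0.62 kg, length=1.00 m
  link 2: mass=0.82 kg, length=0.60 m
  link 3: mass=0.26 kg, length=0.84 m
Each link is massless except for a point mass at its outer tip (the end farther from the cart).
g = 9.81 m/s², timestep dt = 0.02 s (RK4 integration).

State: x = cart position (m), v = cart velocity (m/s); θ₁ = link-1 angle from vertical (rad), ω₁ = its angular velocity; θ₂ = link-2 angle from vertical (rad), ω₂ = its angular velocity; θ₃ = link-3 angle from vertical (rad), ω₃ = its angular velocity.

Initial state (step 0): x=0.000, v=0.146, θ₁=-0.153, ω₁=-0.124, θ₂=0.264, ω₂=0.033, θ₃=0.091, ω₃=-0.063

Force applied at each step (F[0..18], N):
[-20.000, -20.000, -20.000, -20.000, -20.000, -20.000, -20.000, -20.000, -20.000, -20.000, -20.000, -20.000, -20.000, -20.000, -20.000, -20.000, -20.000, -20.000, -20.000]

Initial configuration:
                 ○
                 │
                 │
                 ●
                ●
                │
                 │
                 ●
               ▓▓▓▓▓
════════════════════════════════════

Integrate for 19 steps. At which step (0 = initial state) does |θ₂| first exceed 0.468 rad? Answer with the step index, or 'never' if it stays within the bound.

Answer: 8

Derivation:
apply F[0]=-20.000 → step 1: x=0.001, v=-0.036, θ₁=-0.155, ω₁=-0.084, θ₂=0.268, ω₂=0.365, θ₃=0.089, ω₃=-0.105
apply F[1]=-20.000 → step 2: x=-0.001, v=-0.219, θ₁=-0.156, ω₁=-0.044, θ₂=0.279, ω₂=0.700, θ₃=0.087, ω₃=-0.149
apply F[2]=-20.000 → step 3: x=-0.008, v=-0.401, θ₁=-0.157, ω₁=-0.001, θ₂=0.296, ω₂=1.035, θ₃=0.083, ω₃=-0.194
apply F[3]=-20.000 → step 4: x=-0.018, v=-0.585, θ₁=-0.156, ω₁=0.046, θ₂=0.320, ω₂=1.370, θ₃=0.079, ω₃=-0.241
apply F[4]=-20.000 → step 5: x=-0.031, v=-0.770, θ₁=-0.155, ω₁=0.101, θ₂=0.351, ω₂=1.704, θ₃=0.074, ω₃=-0.288
apply F[5]=-20.000 → step 6: x=-0.048, v=-0.957, θ₁=-0.152, ω₁=0.166, θ₂=0.388, ω₂=2.033, θ₃=0.067, ω₃=-0.336
apply F[6]=-20.000 → step 7: x=-0.069, v=-1.146, θ₁=-0.148, ω₁=0.245, θ₂=0.432, ω₂=2.353, θ₃=0.060, ω₃=-0.380
apply F[7]=-20.000 → step 8: x=-0.094, v=-1.336, θ₁=-0.142, ω₁=0.341, θ₂=0.482, ω₂=2.661, θ₃=0.052, ω₃=-0.420
apply F[8]=-20.000 → step 9: x=-0.123, v=-1.529, θ₁=-0.134, ω₁=0.456, θ₂=0.538, ω₂=2.954, θ₃=0.044, ω₃=-0.452
apply F[9]=-20.000 → step 10: x=-0.155, v=-1.724, θ₁=-0.124, ω₁=0.594, θ₂=0.600, ω₂=3.227, θ₃=0.034, ω₃=-0.474
apply F[10]=-20.000 → step 11: x=-0.192, v=-1.921, θ₁=-0.111, ω₁=0.756, θ₂=0.667, ω₂=3.479, θ₃=0.025, ω₃=-0.481
apply F[11]=-20.000 → step 12: x=-0.232, v=-2.120, θ₁=-0.094, ω₁=0.944, θ₂=0.739, ω₂=3.706, θ₃=0.015, ω₃=-0.473
apply F[12]=-20.000 → step 13: x=-0.277, v=-2.321, θ₁=-0.073, ω₁=1.159, θ₂=0.815, ω₂=3.905, θ₃=0.006, ω₃=-0.448
apply F[13]=-20.000 → step 14: x=-0.325, v=-2.523, θ₁=-0.047, ω₁=1.401, θ₂=0.895, ω₂=4.074, θ₃=-0.003, ω₃=-0.404
apply F[14]=-20.000 → step 15: x=-0.378, v=-2.727, θ₁=-0.016, ω₁=1.669, θ₂=0.978, ω₂=4.207, θ₃=-0.010, ω₃=-0.341
apply F[15]=-20.000 → step 16: x=-0.434, v=-2.932, θ₁=0.020, ω₁=1.963, θ₂=1.063, ω₂=4.300, θ₃=-0.016, ω₃=-0.260
apply F[16]=-20.000 → step 17: x=-0.495, v=-3.138, θ₁=0.062, ω₁=2.281, θ₂=1.150, ω₂=4.344, θ₃=-0.020, ω₃=-0.163
apply F[17]=-20.000 → step 18: x=-0.560, v=-3.343, θ₁=0.111, ω₁=2.619, θ₂=1.237, ω₂=4.330, θ₃=-0.023, ω₃=-0.053
apply F[18]=-20.000 → step 19: x=-0.629, v=-3.546, θ₁=0.167, ω₁=2.973, θ₂=1.322, ω₂=4.247, θ₃=-0.023, ω₃=0.067
|θ₂| = 0.482 > 0.468 first at step 8.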